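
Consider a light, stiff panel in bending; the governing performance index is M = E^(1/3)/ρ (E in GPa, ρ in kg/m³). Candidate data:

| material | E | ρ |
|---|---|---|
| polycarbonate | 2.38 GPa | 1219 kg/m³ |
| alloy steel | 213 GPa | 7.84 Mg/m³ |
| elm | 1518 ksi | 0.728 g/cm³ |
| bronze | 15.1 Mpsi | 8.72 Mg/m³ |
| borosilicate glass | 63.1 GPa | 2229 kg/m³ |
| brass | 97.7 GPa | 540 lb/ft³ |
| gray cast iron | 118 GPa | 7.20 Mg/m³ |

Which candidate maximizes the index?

elm

After converting to SI:
  polycarbonate: E = 2.380 GPa, ρ = 1219 kg/m³
  alloy steel: E = 213.0 GPa, ρ = 7840 kg/m³
  elm: E = 10.47 GPa, ρ = 728.0 kg/m³
  bronze: E = 104.1 GPa, ρ = 8720 kg/m³
  borosilicate glass: E = 63.10 GPa, ρ = 2229 kg/m³
  brass: E = 97.70 GPa, ρ = 8650 kg/m³
  gray cast iron: E = 118.0 GPa, ρ = 7200 kg/m³
  elm: M = 3.00×10⁻³
  borosilicate glass: M = 1.79×10⁻³
  polycarbonate: M = 1.10×10⁻³
  alloy steel: M = 0.762×10⁻³
  gray cast iron: M = 0.681×10⁻³
  bronze: M = 0.539×10⁻³
  brass: M = 0.532×10⁻³
Highest index: elm.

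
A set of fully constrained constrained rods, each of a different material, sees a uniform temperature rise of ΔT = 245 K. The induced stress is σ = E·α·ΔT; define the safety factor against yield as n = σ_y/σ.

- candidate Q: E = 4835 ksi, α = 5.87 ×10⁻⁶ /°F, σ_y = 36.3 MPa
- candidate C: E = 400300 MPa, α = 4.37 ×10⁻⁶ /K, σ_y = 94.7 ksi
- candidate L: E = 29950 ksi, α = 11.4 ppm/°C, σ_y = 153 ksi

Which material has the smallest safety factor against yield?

With everything in SI (GPa, ×10⁻⁶/K, MPa):
  candidate Q: E = 33.34, α = 10.6, σ_y = 36.30 → σ = 86.3 MPa, n = 0.421
  candidate C: E = 400.3, α = 4.37, σ_y = 652.9 → σ = 429 MPa, n = 1.52
  candidate L: E = 206.5, α = 11.4, σ_y = 1055 → σ = 577 MPa, n = 1.83
Smallest n: candidate Q with n = 0.421.

candidate Q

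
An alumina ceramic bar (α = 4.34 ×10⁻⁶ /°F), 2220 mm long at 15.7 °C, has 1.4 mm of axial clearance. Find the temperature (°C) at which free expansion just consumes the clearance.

α = 4.34×10⁻⁶/°F × 9/5 = 7.81×10⁻⁶/K.
α·L₀·ΔT = 1.4 mm ⇒ ΔT = 1.4 / (7.81×10⁻⁶ × 2220.0) = 80.73 K.
T = 15.7 + 80.73 = 96.43 °C.

96.4 °C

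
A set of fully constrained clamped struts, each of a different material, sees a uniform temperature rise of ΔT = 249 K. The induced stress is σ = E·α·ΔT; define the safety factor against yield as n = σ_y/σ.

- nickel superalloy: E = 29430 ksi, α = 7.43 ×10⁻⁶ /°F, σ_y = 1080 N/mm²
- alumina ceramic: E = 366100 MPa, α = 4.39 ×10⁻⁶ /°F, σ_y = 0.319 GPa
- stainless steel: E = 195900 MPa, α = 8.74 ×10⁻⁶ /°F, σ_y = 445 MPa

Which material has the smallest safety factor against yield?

alumina ceramic

With everything in SI (GPa, ×10⁻⁶/K, MPa):
  nickel superalloy: E = 202.9, α = 13.4, σ_y = 1080 → σ = 676 MPa, n = 1.60
  alumina ceramic: E = 366.1, α = 7.90, σ_y = 319.0 → σ = 720 MPa, n = 0.443
  stainless steel: E = 195.9, α = 15.7, σ_y = 445.0 → σ = 767 MPa, n = 0.580
The minimum is alumina ceramic at n = 0.443.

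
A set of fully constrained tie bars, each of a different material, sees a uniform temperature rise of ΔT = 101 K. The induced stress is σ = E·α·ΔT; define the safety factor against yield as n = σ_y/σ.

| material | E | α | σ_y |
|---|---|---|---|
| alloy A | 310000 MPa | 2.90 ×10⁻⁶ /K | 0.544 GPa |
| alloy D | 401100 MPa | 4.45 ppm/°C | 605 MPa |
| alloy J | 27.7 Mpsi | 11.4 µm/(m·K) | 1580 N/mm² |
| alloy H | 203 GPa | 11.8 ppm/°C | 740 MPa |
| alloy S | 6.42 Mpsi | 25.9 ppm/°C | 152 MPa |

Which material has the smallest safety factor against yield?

alloy S

Converting E to GPa, α to ×10⁻⁶/K, σ_y to MPa, then σ and n for each:
  alloy A: E = 310.0, α = 2.90, σ_y = 544.0 → σ = 90.8 MPa, n = 5.99
  alloy D: E = 401.1, α = 4.45, σ_y = 605.0 → σ = 180 MPa, n = 3.36
  alloy J: E = 191.0, α = 11.4, σ_y = 1580 → σ = 220 MPa, n = 7.19
  alloy H: E = 203.0, α = 11.8, σ_y = 740.0 → σ = 242 MPa, n = 3.06
  alloy S: E = 44.26, α = 25.9, σ_y = 152.0 → σ = 116 MPa, n = 1.31
The minimum is alloy S at n = 1.31.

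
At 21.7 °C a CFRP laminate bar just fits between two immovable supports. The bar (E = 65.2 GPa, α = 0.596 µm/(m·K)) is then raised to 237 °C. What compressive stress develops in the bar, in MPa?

8.37 MPa

ΔT = 215.3 K. Constrained thermal stress σ = E·α·ΔT = 65.20×10³ MPa × 0.596×10⁻⁶ × 215.3 = 8.37 MPa (compressive).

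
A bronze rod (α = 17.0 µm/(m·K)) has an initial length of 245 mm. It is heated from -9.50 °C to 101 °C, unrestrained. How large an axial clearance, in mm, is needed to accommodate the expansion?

0.460 mm

ΔT = 101 − (-9.50) = 110.5 K.
ΔL = α·L₀·ΔT = 17.0×10⁻⁶ × 245 mm × 110.5 K = 0.460 mm.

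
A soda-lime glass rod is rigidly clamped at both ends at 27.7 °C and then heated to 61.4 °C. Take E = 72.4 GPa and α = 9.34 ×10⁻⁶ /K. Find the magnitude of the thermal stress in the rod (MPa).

22.8 MPa

ΔT = 33.70 K. Constrained thermal stress σ = E·α·ΔT = 72.40×10³ MPa × 9.34×10⁻⁶ × 33.70 = 22.8 MPa (compressive).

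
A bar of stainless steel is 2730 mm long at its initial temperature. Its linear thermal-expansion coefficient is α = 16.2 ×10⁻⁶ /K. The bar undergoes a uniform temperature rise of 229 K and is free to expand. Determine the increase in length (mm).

10.1 mm

ΔL = α·L₀·ΔT = 16.2×10⁻⁶ × 2730 mm × 229.0 K = 10.1 mm.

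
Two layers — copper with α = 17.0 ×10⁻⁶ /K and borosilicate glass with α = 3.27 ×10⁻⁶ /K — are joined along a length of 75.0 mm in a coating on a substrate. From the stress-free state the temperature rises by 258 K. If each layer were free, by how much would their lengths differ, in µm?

266 µm

Δα = |17.0 − 3.27|×10⁻⁶/K = 13.7×10⁻⁶/K.
ΔL_mismatch = Δα·L·ΔT = 13.7×10⁻⁶ × 75.0 mm × 258.0 K = 266 µm.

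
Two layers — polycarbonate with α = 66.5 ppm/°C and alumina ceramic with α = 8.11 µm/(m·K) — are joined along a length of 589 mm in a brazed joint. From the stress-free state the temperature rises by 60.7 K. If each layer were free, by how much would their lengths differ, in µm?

2090 µm

Δα = |66.5 − 8.11|×10⁻⁶/K = 58.4×10⁻⁶/K.
ΔL_mismatch = Δα·L·ΔT = 58.4×10⁻⁶ × 589.0 mm × 60.7 K = 2090 µm.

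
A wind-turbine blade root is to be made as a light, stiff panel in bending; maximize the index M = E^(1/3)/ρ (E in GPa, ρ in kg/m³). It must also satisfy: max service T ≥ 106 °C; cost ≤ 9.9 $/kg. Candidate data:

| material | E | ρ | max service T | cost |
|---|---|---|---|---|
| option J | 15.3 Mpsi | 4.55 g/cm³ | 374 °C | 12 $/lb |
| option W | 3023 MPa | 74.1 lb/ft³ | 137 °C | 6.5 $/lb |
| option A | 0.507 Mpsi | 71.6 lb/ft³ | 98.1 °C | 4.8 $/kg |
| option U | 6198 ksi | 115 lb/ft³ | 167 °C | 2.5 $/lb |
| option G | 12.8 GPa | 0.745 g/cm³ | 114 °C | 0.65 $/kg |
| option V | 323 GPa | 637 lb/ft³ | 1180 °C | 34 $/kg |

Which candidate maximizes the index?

option G

Screen on constraints: max service T ≥ 106 °C; cost ≤ 9.9 $/kg. Survivors: option U, option G.
Putting every candidate on a common basis:
  option U: E = 42.73 GPa, ρ = 1842 kg/m³
  option G: E = 12.80 GPa, ρ = 745.0 kg/m³
  option G: M = 3.14×10⁻³
  option U: M = 1.90×10⁻³
Highest index: option G.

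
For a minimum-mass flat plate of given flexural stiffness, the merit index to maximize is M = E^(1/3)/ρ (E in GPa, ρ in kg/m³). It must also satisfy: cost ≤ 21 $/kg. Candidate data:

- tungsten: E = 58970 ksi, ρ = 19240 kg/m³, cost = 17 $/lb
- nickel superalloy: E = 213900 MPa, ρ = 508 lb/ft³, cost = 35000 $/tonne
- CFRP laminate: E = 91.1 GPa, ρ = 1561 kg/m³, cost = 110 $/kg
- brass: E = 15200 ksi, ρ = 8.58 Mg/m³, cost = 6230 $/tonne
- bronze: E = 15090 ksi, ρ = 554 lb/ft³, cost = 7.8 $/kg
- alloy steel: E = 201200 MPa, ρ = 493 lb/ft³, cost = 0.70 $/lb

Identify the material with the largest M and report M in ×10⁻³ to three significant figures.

Screen on constraints: cost ≤ 21 $/kg. Survivors: brass, bronze, alloy steel.
After converting to SI:
  brass: E = 104.8 GPa, ρ = 8580 kg/m³
  bronze: E = 104.0 GPa, ρ = 8874 kg/m³
  alloy steel: E = 201.2 GPa, ρ = 7897 kg/m³
  alloy steel: M = 0.742×10⁻³
  brass: M = 0.549×10⁻³
  bronze: M = 0.530×10⁻³
Alloy steel has the largest M.

alloy steel, M = 0.742×10⁻³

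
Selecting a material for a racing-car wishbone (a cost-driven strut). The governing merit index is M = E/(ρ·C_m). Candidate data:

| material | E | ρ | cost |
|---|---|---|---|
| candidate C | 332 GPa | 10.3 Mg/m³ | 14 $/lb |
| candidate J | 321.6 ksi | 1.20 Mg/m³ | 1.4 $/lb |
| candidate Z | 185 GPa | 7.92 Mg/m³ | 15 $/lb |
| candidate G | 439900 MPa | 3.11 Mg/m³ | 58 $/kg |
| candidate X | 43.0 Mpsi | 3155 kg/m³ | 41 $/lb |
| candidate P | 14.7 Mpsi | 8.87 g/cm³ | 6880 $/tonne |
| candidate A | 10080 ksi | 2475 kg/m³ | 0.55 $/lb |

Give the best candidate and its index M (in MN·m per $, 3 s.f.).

In SI units:
  candidate C: E = 332.0 GPa, ρ = 10300 kg/m³, cost = 30.86 $/kg
  candidate J: E = 2.217 GPa, ρ = 1200 kg/m³, cost = 3.086 $/kg
  candidate Z: E = 185.0 GPa, ρ = 7920 kg/m³, cost = 33.07 $/kg
  candidate G: E = 439.9 GPa, ρ = 3110 kg/m³, cost = 58.00 $/kg
  candidate X: E = 296.5 GPa, ρ = 3155 kg/m³, cost = 90.39 $/kg
  candidate P: E = 101.4 GPa, ρ = 8870 kg/m³, cost = 6.880 $/kg
  candidate A: E = 69.50 GPa, ρ = 2475 kg/m³, cost = 1.213 $/kg
  candidate A: M = 23.2 MN·m per $
  candidate G: M = 2.44 MN·m per $
  candidate P: M = 1.66 MN·m per $
  candidate C: M = 1.04 MN·m per $
  candidate X: M = 1.04 MN·m per $
  candidate Z: M = 0.706 MN·m per $
  candidate J: M = 0.599 MN·m per $
Candidate A has the largest M.

candidate A, M = 23.2 MN·m per $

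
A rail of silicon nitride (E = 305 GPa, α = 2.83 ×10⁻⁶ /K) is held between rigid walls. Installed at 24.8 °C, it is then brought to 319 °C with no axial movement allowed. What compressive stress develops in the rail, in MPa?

254 MPa

ΔT = 294.2 K. Constrained thermal stress σ = E·α·ΔT = 305.0×10³ MPa × 2.83×10⁻⁶ × 294.2 = 254 MPa (compressive).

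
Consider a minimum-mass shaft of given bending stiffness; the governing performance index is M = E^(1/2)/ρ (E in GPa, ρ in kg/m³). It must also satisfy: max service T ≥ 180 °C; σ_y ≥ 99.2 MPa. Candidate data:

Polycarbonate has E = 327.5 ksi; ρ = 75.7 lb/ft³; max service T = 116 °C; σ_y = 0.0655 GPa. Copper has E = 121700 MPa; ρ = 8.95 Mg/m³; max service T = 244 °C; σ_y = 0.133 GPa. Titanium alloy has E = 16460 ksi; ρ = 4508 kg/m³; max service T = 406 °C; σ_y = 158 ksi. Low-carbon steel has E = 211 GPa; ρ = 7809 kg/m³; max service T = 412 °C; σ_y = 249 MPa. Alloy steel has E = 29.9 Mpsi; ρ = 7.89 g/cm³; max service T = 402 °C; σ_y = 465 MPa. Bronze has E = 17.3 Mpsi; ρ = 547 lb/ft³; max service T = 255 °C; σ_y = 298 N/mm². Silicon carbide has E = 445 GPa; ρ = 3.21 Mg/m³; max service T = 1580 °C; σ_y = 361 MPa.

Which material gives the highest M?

Screen on constraints: max service T ≥ 180 °C; σ_y ≥ 99.2 MPa. Survivors: copper, titanium alloy, low-carbon steel, alloy steel, bronze, silicon carbide.
In SI units:
  copper: E = 121.7 GPa, ρ = 8950 kg/m³
  titanium alloy: E = 113.5 GPa, ρ = 4508 kg/m³
  low-carbon steel: E = 211.0 GPa, ρ = 7809 kg/m³
  alloy steel: E = 206.2 GPa, ρ = 7890 kg/m³
  bronze: E = 119.3 GPa, ρ = 8762 kg/m³
  silicon carbide: E = 445.0 GPa, ρ = 3210 kg/m³
  silicon carbide: M = 6.57×10⁻³
  titanium alloy: M = 2.36×10⁻³
  low-carbon steel: M = 1.86×10⁻³
  alloy steel: M = 1.82×10⁻³
  bronze: M = 1.25×10⁻³
  copper: M = 1.23×10⁻³
Highest index: silicon carbide.

silicon carbide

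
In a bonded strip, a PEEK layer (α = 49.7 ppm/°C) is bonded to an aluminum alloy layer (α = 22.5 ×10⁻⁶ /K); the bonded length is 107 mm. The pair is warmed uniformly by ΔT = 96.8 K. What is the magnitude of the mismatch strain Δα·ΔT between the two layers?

2.63×10⁻³

Δα = |49.7 − 22.5|×10⁻⁶/K = 27.2×10⁻⁶/K.
Mismatch strain = Δα·ΔT = 27.2×10⁻⁶ × 96.8 = 2.63×10⁻³.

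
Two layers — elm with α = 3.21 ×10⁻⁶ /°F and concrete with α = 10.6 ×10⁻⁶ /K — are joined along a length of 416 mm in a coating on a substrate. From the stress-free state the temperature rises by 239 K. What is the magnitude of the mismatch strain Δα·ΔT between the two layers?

elm: α = 3.21×10⁻⁶/°F × 9/5 = 5.78×10⁻⁶/K.
Δα = |5.78 − 10.6|×10⁻⁶/K = 4.82×10⁻⁶/K.
Mismatch strain = Δα·ΔT = 4.82×10⁻⁶ × 239.0 = 1.15×10⁻³.

1.15×10⁻³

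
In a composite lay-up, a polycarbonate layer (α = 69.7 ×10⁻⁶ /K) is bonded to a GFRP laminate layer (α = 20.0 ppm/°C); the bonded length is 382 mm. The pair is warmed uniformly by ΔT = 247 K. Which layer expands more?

polycarbonate

α(polycarbonate) = 69.7×10⁻⁶/K vs α(GFRP laminate) = 20.0×10⁻⁶/K.
Higher α expands more for the same ΔT: polycarbonate.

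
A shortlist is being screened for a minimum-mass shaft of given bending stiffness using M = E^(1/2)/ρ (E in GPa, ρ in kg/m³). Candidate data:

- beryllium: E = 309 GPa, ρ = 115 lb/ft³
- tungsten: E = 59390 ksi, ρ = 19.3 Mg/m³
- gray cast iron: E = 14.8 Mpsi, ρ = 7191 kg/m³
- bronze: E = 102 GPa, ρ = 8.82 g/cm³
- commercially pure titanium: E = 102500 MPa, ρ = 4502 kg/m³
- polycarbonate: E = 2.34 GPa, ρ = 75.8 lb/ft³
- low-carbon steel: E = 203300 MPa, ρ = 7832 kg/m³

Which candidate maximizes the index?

beryllium

In SI units:
  beryllium: E = 309.0 GPa, ρ = 1842 kg/m³
  tungsten: E = 409.5 GPa, ρ = 19300 kg/m³
  gray cast iron: E = 102.0 GPa, ρ = 7191 kg/m³
  bronze: E = 102.0 GPa, ρ = 8820 kg/m³
  commercially pure titanium: E = 102.5 GPa, ρ = 4502 kg/m³
  polycarbonate: E = 2.340 GPa, ρ = 1214 kg/m³
  low-carbon steel: E = 203.3 GPa, ρ = 7832 kg/m³
  beryllium: M = 9.54×10⁻³
  commercially pure titanium: M = 2.25×10⁻³
  low-carbon steel: M = 1.82×10⁻³
  gray cast iron: M = 1.40×10⁻³
  polycarbonate: M = 1.26×10⁻³
  bronze: M = 1.15×10⁻³
  tungsten: M = 1.05×10⁻³
Highest index: beryllium.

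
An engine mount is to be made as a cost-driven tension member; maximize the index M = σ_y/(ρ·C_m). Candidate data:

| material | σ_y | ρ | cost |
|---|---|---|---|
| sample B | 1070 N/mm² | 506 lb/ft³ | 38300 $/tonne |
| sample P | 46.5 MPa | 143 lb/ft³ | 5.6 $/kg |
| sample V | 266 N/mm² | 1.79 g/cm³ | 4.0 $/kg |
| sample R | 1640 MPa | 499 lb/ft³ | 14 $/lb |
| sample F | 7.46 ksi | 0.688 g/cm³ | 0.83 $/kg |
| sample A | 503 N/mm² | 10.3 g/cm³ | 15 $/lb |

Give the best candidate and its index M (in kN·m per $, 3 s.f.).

sample F, M = 90.1 kN·m per $

After converting to SI:
  sample B: σ_y = 1070 MPa, ρ = 8105 kg/m³, cost = 38.30 $/kg
  sample P: σ_y = 46.50 MPa, ρ = 2291 kg/m³, cost = 5.600 $/kg
  sample V: σ_y = 266.0 MPa, ρ = 1790 kg/m³, cost = 4.000 $/kg
  sample R: σ_y = 1640 MPa, ρ = 7993 kg/m³, cost = 30.86 $/kg
  sample F: σ_y = 51.43 MPa, ρ = 688.0 kg/m³, cost = 0.8300 $/kg
  sample A: σ_y = 503.0 MPa, ρ = 10300 kg/m³, cost = 33.07 $/kg
  sample F: M = 90.1 kN·m per $
  sample V: M = 37.2 kN·m per $
  sample R: M = 6.65 kN·m per $
  sample P: M = 3.63 kN·m per $
  sample B: M = 3.45 kN·m per $
  sample A: M = 1.48 kN·m per $
The maximum is for sample F.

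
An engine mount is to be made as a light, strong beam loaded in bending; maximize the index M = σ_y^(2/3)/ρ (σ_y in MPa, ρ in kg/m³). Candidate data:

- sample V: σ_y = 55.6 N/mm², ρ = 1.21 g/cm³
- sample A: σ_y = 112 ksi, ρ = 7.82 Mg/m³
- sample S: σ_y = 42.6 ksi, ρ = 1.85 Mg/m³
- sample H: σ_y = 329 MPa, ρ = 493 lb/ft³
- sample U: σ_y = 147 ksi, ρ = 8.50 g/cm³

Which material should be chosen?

After converting to SI:
  sample V: σ_y = 55.60 MPa, ρ = 1210 kg/m³
  sample A: σ_y = 772.2 MPa, ρ = 7820 kg/m³
  sample S: σ_y = 293.7 MPa, ρ = 1850 kg/m³
  sample H: σ_y = 329.0 MPa, ρ = 7897 kg/m³
  sample U: σ_y = 1014 MPa, ρ = 8500 kg/m³
  sample S: M = 23.9×10⁻³
  sample V: M = 12.0×10⁻³
  sample U: M = 11.9×10⁻³
  sample A: M = 10.8×10⁻³
  sample H: M = 6.03×10⁻³
The maximum is for sample S.

sample S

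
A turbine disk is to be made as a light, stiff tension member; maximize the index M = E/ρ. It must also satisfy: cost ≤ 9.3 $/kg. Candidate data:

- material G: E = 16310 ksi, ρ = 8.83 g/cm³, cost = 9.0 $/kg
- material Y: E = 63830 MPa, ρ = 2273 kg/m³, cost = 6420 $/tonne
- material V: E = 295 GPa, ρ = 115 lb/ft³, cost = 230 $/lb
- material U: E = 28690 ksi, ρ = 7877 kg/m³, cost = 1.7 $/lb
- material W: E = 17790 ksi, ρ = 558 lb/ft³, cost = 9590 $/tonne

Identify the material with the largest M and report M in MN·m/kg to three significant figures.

Screen on constraints: cost ≤ 9.3 $/kg. Survivors: material G, material Y, material U.
Normalizing units and computing the index:
  material G: E = 112.5 GPa, ρ = 8830 kg/m³
  material Y: E = 63.83 GPa, ρ = 2273 kg/m³
  material U: E = 197.8 GPa, ρ = 7877 kg/m³
  material Y: M = 28.1 MN·m/kg
  material U: M = 25.1 MN·m/kg
  material G: M = 12.7 MN·m/kg
Material Y has the largest M.

material Y, M = 28.1 MN·m/kg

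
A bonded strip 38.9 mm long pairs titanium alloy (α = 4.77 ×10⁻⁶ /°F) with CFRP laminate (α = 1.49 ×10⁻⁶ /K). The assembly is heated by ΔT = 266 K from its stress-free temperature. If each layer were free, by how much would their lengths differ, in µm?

73.4 µm

titanium alloy: α = 4.77×10⁻⁶/°F × 9/5 = 8.59×10⁻⁶/K.
Δα = |8.59 − 1.49|×10⁻⁶/K = 7.10×10⁻⁶/K.
ΔL_mismatch = Δα·L·ΔT = 7.10×10⁻⁶ × 38.9 mm × 266.0 K = 73.4 µm.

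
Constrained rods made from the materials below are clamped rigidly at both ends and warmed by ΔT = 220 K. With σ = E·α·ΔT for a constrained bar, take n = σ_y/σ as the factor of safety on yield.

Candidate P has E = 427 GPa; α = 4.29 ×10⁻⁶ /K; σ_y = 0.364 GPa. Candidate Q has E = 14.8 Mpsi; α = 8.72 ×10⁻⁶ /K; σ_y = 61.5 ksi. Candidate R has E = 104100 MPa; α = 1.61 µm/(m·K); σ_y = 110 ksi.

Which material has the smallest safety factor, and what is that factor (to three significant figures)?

With everything in SI (GPa, ×10⁻⁶/K, MPa):
  candidate P: E = 427.0, α = 4.29, σ_y = 364.0 → σ = 403 MPa, n = 0.903
  candidate Q: E = 102.0, α = 8.72, σ_y = 424.0 → σ = 196 MPa, n = 2.17
  candidate R: E = 104.1, α = 1.61, σ_y = 758.4 → σ = 36.9 MPa, n = 20.6
The minimum is candidate P at n = 0.903.

candidate P, n = 0.903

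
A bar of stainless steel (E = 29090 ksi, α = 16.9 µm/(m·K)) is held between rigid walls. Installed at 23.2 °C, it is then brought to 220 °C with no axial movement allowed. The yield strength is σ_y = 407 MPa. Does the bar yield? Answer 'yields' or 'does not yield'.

E = 29090 ksi = 200.6 GPa.
ΔT = 196.8 K. Constrained thermal stress σ = E·α·ΔT = 200.6×10³ MPa × 16.9×10⁻⁶ × 196.8 = 667 MPa (compressive).
Compare to σ_y = 407 MPa: σ ≥ σ_y, so it yields.

yields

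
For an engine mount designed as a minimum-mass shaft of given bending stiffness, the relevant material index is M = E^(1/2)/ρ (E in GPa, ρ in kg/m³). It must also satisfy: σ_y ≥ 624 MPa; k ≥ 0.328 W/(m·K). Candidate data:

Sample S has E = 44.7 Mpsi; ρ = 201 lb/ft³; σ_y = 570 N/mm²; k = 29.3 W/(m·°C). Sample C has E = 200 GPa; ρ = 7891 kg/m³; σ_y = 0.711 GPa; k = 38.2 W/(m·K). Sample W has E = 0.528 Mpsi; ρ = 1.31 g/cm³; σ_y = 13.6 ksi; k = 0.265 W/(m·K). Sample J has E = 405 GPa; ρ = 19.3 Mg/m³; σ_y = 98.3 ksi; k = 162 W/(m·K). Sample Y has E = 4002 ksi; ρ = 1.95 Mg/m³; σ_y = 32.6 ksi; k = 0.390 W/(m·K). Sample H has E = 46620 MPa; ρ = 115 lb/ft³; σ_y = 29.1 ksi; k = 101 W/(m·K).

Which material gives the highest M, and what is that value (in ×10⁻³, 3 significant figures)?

sample C, M = 1.79×10⁻³

Screen on constraints: σ_y ≥ 624 MPa; k ≥ 0.328 W/(m·K). Survivors: sample C, sample J.
Putting every candidate on a common basis:
  sample C: E = 200.0 GPa, ρ = 7891 kg/m³
  sample J: E = 405.0 GPa, ρ = 19300 kg/m³
  sample C: M = 1.79×10⁻³
  sample J: M = 1.04×10⁻³
Highest index: sample C.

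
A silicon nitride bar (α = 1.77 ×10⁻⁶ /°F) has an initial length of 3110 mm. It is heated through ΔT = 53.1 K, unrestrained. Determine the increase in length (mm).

Convert α: 1.77×10⁻⁶/°F × (9/5) = 3.19×10⁻⁶/K.
ΔL = α·L₀·ΔT = 3.19×10⁻⁶ × 3110 mm × 53.10 K = 0.526 mm.

0.526 mm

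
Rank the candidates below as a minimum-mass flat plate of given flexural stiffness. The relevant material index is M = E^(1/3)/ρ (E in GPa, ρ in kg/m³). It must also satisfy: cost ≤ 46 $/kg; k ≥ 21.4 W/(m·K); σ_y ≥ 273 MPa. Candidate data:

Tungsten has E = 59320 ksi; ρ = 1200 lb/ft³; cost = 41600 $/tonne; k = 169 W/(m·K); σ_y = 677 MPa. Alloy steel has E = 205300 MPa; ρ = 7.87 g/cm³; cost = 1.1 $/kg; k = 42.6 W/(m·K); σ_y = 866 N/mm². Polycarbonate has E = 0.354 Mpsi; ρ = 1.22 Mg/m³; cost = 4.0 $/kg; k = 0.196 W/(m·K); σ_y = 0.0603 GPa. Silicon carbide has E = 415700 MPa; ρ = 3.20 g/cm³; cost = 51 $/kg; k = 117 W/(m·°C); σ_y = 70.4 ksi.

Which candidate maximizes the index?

Screen on constraints: cost ≤ 46 $/kg; k ≥ 21.4 W/(m·K); σ_y ≥ 273 MPa. Survivors: tungsten, alloy steel.
Putting every candidate on a common basis:
  tungsten: E = 409.0 GPa, ρ = 19220 kg/m³
  alloy steel: E = 205.3 GPa, ρ = 7870 kg/m³
  alloy steel: M = 0.750×10⁻³
  tungsten: M = 0.386×10⁻³
Highest index: alloy steel.

alloy steel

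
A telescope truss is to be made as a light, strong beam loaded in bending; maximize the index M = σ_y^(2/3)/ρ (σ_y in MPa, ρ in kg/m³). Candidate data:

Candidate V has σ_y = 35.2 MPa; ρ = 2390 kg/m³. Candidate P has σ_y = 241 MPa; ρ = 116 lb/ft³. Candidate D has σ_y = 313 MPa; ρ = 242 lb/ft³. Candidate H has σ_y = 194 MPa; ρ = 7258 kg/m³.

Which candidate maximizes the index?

candidate P

Putting every candidate on a common basis:
  candidate V: σ_y = 35.20 MPa, ρ = 2390 kg/m³
  candidate P: σ_y = 241.0 MPa, ρ = 1858 kg/m³
  candidate D: σ_y = 313.0 MPa, ρ = 3876 kg/m³
  candidate H: σ_y = 194.0 MPa, ρ = 7258 kg/m³
  candidate P: M = 20.8×10⁻³
  candidate D: M = 11.9×10⁻³
  candidate H: M = 4.62×10⁻³
  candidate V: M = 4.49×10⁻³
The maximum is for candidate P.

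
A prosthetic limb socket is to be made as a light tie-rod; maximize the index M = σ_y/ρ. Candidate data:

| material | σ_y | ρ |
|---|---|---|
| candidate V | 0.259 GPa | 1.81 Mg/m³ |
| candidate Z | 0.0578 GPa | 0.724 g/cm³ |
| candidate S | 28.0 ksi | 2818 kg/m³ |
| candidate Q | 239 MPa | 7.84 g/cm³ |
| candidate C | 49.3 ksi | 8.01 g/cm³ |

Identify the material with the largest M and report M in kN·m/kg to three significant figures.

Convert each candidate to consistent units, then evaluate M:
  candidate V: σ_y = 259.0 MPa, ρ = 1810 kg/m³
  candidate Z: σ_y = 57.80 MPa, ρ = 724.0 kg/m³
  candidate S: σ_y = 193.1 MPa, ρ = 2818 kg/m³
  candidate Q: σ_y = 239.0 MPa, ρ = 7840 kg/m³
  candidate C: σ_y = 339.9 MPa, ρ = 8010 kg/m³
  candidate V: M = 143 kN·m/kg
  candidate Z: M = 79.8 kN·m/kg
  candidate S: M = 68.5 kN·m/kg
  candidate C: M = 42.4 kN·m/kg
  candidate Q: M = 30.5 kN·m/kg
Highest index: candidate V.

candidate V, M = 143 kN·m/kg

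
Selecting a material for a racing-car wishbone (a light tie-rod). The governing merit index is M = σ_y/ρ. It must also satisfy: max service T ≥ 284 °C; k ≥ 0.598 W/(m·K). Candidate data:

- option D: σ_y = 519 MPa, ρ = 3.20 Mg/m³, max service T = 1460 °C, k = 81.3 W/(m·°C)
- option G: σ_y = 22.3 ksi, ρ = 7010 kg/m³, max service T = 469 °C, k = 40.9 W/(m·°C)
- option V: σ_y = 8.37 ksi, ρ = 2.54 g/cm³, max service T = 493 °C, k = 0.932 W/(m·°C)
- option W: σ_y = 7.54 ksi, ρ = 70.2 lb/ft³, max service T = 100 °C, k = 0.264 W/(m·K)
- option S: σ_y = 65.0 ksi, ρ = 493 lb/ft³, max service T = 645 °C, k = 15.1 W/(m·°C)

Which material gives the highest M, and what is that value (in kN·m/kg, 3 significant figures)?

option D, M = 162 kN·m/kg

Screen on constraints: max service T ≥ 284 °C; k ≥ 0.598 W/(m·K). Survivors: option D, option G, option V, option S.
After converting to SI:
  option D: σ_y = 519.0 MPa, ρ = 3200 kg/m³
  option G: σ_y = 153.8 MPa, ρ = 7010 kg/m³
  option V: σ_y = 57.71 MPa, ρ = 2540 kg/m³
  option S: σ_y = 448.2 MPa, ρ = 7897 kg/m³
  option D: M = 162 kN·m/kg
  option S: M = 56.7 kN·m/kg
  option V: M = 22.7 kN·m/kg
  option G: M = 21.9 kN·m/kg
The maximum is for option D.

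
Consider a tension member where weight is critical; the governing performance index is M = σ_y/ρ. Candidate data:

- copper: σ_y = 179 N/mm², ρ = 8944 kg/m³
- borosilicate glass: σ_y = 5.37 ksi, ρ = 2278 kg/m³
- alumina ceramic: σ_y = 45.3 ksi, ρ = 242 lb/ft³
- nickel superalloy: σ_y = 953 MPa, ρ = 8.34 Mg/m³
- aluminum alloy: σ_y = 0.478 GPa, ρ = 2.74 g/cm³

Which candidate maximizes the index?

aluminum alloy

Normalizing units and computing the index:
  copper: σ_y = 179.0 MPa, ρ = 8944 kg/m³
  borosilicate glass: σ_y = 37.02 MPa, ρ = 2278 kg/m³
  alumina ceramic: σ_y = 312.3 MPa, ρ = 3876 kg/m³
  nickel superalloy: σ_y = 953.0 MPa, ρ = 8340 kg/m³
  aluminum alloy: σ_y = 478.0 MPa, ρ = 2740 kg/m³
  aluminum alloy: M = 174 kN·m/kg
  nickel superalloy: M = 114 kN·m/kg
  alumina ceramic: M = 80.6 kN·m/kg
  copper: M = 20.0 kN·m/kg
  borosilicate glass: M = 16.3 kN·m/kg
The maximum is for aluminum alloy.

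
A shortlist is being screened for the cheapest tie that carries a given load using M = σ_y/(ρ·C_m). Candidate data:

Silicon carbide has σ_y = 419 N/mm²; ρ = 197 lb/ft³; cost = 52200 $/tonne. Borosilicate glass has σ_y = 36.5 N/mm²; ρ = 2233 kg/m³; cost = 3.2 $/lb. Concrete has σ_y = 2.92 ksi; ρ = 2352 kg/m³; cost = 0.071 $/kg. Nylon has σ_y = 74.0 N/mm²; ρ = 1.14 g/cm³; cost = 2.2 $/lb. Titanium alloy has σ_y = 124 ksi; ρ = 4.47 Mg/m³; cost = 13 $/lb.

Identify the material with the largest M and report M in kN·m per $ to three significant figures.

concrete, M = 121 kN·m per $

Putting every candidate on a common basis:
  silicon carbide: σ_y = 419.0 MPa, ρ = 3156 kg/m³, cost = 52.20 $/kg
  borosilicate glass: σ_y = 36.50 MPa, ρ = 2233 kg/m³, cost = 7.055 $/kg
  concrete: σ_y = 20.13 MPa, ρ = 2352 kg/m³, cost = 0.07100 $/kg
  nylon: σ_y = 74.00 MPa, ρ = 1140 kg/m³, cost = 4.850 $/kg
  titanium alloy: σ_y = 855.0 MPa, ρ = 4470 kg/m³, cost = 28.66 $/kg
  concrete: M = 121 kN·m per $
  nylon: M = 13.4 kN·m per $
  titanium alloy: M = 6.67 kN·m per $
  silicon carbide: M = 2.54 kN·m per $
  borosilicate glass: M = 2.32 kN·m per $
The maximum is for concrete.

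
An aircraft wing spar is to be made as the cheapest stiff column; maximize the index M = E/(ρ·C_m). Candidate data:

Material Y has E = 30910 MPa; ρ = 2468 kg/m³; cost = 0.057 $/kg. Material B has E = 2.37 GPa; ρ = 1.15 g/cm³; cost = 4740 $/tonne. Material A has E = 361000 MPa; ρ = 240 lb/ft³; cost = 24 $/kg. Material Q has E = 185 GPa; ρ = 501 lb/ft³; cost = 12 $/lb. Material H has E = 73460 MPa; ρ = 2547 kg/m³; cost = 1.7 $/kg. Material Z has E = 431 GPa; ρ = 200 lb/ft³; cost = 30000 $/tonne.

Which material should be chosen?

Putting every candidate on a common basis:
  material Y: E = 30.91 GPa, ρ = 2468 kg/m³, cost = 0.05700 $/kg
  material B: E = 2.370 GPa, ρ = 1150 kg/m³, cost = 4.740 $/kg
  material A: E = 361.0 GPa, ρ = 3844 kg/m³, cost = 24.00 $/kg
  material Q: E = 185.0 GPa, ρ = 8025 kg/m³, cost = 26.46 $/kg
  material H: E = 73.46 GPa, ρ = 2547 kg/m³, cost = 1.700 $/kg
  material Z: E = 431.0 GPa, ρ = 3204 kg/m³, cost = 30.00 $/kg
  material Y: M = 220 MN·m per $
  material H: M = 17.0 MN·m per $
  material Z: M = 4.48 MN·m per $
  material A: M = 3.91 MN·m per $
  material Q: M = 0.871 MN·m per $
  material B: M = 0.435 MN·m per $
Material Y ranks first.

material Y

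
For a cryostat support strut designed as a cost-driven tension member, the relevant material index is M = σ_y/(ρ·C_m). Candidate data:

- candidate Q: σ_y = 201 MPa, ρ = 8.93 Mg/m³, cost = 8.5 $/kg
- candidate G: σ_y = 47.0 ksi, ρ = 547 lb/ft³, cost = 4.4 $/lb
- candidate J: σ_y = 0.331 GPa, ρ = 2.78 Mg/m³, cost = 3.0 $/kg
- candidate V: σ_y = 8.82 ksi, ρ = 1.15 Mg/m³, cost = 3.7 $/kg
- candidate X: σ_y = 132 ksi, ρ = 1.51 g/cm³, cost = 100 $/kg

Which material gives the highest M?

Normalizing units and computing the index:
  candidate Q: σ_y = 201.0 MPa, ρ = 8930 kg/m³, cost = 8.500 $/kg
  candidate G: σ_y = 324.1 MPa, ρ = 8762 kg/m³, cost = 9.700 $/kg
  candidate J: σ_y = 331.0 MPa, ρ = 2780 kg/m³, cost = 3.000 $/kg
  candidate V: σ_y = 60.81 MPa, ρ = 1150 kg/m³, cost = 3.700 $/kg
  candidate X: σ_y = 910.1 MPa, ρ = 1510 kg/m³, cost = 100.0 $/kg
  candidate J: M = 39.7 kN·m per $
  candidate V: M = 14.3 kN·m per $
  candidate X: M = 6.03 kN·m per $
  candidate G: M = 3.81 kN·m per $
  candidate Q: M = 2.65 kN·m per $
Highest index: candidate J.

candidate J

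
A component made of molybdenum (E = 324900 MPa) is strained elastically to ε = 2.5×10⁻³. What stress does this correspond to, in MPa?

812 MPa

E = 324900 MPa = 324.9 GPa.
σ = E·ε = 324900 MPa × 2.5×10⁻³ = 812 MPa.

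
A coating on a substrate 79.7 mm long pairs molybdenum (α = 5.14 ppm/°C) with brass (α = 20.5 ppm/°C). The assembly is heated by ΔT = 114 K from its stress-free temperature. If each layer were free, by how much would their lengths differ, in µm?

140 µm

Δα = |5.14 − 20.5|×10⁻⁶/K = 15.4×10⁻⁶/K.
ΔL_mismatch = Δα·L·ΔT = 15.4×10⁻⁶ × 79.7 mm × 114.0 K = 140 µm.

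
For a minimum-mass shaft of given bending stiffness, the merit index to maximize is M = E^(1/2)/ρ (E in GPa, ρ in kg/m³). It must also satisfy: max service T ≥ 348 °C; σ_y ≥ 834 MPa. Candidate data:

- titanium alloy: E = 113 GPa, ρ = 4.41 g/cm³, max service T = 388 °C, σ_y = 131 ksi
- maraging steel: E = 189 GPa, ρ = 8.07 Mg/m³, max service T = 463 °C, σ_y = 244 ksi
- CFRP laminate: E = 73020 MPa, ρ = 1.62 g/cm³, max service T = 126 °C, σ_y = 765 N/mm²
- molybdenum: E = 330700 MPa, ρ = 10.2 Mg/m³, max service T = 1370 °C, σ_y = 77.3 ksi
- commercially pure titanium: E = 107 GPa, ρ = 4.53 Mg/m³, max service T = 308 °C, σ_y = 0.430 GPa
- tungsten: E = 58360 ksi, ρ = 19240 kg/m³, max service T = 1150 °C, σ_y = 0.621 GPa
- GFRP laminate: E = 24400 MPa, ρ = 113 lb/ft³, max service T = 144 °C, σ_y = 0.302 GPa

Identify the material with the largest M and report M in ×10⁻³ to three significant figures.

titanium alloy, M = 2.41×10⁻³

Screen on constraints: max service T ≥ 348 °C; σ_y ≥ 834 MPa. Survivors: titanium alloy, maraging steel.
After converting to SI:
  titanium alloy: E = 113.0 GPa, ρ = 4410 kg/m³
  maraging steel: E = 189.0 GPa, ρ = 8070 kg/m³
  titanium alloy: M = 2.41×10⁻³
  maraging steel: M = 1.70×10⁻³
Titanium alloy has the largest M.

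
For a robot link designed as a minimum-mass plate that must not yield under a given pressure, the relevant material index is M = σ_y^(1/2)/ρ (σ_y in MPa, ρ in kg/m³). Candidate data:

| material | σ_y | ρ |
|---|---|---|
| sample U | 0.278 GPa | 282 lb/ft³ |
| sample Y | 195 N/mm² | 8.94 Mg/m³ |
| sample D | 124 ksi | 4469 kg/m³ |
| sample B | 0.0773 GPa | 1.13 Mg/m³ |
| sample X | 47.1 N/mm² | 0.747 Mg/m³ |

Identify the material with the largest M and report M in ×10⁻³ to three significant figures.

Convert each candidate to consistent units, then evaluate M:
  sample U: σ_y = 278.0 MPa, ρ = 4517 kg/m³
  sample Y: σ_y = 195.0 MPa, ρ = 8940 kg/m³
  sample D: σ_y = 855.0 MPa, ρ = 4469 kg/m³
  sample B: σ_y = 77.30 MPa, ρ = 1130 kg/m³
  sample X: σ_y = 47.10 MPa, ρ = 747.0 kg/m³
  sample X: M = 9.19×10⁻³
  sample B: M = 7.78×10⁻³
  sample D: M = 6.54×10⁻³
  sample U: M = 3.69×10⁻³
  sample Y: M = 1.56×10⁻³
Sample X ranks first.

sample X, M = 9.19×10⁻³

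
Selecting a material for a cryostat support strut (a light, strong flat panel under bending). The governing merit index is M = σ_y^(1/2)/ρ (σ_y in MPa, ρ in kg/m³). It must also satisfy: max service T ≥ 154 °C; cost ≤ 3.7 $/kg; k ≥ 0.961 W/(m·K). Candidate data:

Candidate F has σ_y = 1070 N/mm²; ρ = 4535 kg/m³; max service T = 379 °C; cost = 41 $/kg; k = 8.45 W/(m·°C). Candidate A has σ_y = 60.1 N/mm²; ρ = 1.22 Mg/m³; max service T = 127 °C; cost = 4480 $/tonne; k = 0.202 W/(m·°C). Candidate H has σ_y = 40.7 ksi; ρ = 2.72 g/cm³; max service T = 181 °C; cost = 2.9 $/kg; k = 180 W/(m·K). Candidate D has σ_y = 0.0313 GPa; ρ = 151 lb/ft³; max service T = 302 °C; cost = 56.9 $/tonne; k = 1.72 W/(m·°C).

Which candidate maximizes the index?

Screen on constraints: max service T ≥ 154 °C; cost ≤ 3.7 $/kg; k ≥ 0.961 W/(m·K). Survivors: candidate H, candidate D.
In SI units:
  candidate H: σ_y = 280.6 MPa, ρ = 2720 kg/m³
  candidate D: σ_y = 31.30 MPa, ρ = 2419 kg/m³
  candidate H: M = 6.16×10⁻³
  candidate D: M = 2.31×10⁻³
Candidate H ranks first.

candidate H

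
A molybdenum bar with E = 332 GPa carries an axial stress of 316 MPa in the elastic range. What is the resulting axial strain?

9.52×10⁻⁴

ε = σ/E = 316 / 332000 = 9.52×10⁻⁴.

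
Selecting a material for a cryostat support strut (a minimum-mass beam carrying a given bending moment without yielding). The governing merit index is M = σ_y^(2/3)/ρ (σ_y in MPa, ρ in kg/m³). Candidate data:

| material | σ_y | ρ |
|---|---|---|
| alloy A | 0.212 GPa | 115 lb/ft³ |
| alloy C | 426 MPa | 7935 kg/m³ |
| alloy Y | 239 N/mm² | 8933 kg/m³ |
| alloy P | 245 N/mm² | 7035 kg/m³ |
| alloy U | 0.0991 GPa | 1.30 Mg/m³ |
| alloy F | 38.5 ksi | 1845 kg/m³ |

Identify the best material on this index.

Putting every candidate on a common basis:
  alloy A: σ_y = 212.0 MPa, ρ = 1842 kg/m³
  alloy C: σ_y = 426.0 MPa, ρ = 7935 kg/m³
  alloy Y: σ_y = 239.0 MPa, ρ = 8933 kg/m³
  alloy P: σ_y = 245.0 MPa, ρ = 7035 kg/m³
  alloy U: σ_y = 99.10 MPa, ρ = 1300 kg/m³
  alloy F: σ_y = 265.4 MPa, ρ = 1845 kg/m³
  alloy F: M = 22.4×10⁻³
  alloy A: M = 19.3×10⁻³
  alloy U: M = 16.5×10⁻³
  alloy C: M = 7.13×10⁻³
  alloy P: M = 5.57×10⁻³
  alloy Y: M = 4.31×10⁻³
Alloy F ranks first.

alloy F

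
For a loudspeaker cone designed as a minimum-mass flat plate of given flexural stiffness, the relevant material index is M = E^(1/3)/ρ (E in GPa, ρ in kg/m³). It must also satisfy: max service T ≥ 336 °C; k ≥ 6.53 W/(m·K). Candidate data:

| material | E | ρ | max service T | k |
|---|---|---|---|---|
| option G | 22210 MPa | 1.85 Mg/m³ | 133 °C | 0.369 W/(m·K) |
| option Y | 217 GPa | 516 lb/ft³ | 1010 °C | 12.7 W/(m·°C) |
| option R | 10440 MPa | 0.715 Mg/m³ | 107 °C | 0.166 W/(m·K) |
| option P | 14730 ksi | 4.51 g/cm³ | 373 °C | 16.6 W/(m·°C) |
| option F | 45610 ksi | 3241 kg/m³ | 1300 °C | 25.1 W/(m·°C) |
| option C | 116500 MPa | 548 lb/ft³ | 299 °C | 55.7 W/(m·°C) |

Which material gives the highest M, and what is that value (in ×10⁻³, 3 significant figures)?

option F, M = 2.10×10⁻³

Screen on constraints: max service T ≥ 336 °C; k ≥ 6.53 W/(m·K). Survivors: option Y, option P, option F.
Normalizing units and computing the index:
  option Y: E = 217.0 GPa, ρ = 8266 kg/m³
  option P: E = 101.6 GPa, ρ = 4510 kg/m³
  option F: E = 314.5 GPa, ρ = 3241 kg/m³
  option F: M = 2.10×10⁻³
  option P: M = 1.03×10⁻³
  option Y: M = 0.727×10⁻³
The maximum is for option F.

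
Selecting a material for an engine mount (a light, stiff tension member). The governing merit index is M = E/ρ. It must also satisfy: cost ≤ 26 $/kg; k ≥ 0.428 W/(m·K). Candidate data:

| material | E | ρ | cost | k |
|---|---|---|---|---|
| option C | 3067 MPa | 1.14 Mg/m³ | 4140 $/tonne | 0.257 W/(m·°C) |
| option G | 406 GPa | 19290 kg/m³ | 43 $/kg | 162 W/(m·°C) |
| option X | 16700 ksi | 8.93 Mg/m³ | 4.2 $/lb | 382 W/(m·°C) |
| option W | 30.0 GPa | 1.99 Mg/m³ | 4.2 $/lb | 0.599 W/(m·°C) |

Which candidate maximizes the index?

option W

Screen on constraints: cost ≤ 26 $/kg; k ≥ 0.428 W/(m·K). Survivors: option X, option W.
Normalizing units and computing the index:
  option X: E = 115.1 GPa, ρ = 8930 kg/m³
  option W: E = 30.00 GPa, ρ = 1990 kg/m³
  option W: M = 15.1 MN·m/kg
  option X: M = 12.9 MN·m/kg
Option W has the largest M.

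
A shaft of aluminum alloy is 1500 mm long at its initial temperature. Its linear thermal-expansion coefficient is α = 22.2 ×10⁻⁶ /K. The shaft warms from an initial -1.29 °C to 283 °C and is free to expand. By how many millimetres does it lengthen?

9.47 mm

ΔT = 283 − (-1.29) = 284.3 K.
ΔL = α·L₀·ΔT = 22.2×10⁻⁶ × 1500 mm × 284.3 K = 9.47 mm.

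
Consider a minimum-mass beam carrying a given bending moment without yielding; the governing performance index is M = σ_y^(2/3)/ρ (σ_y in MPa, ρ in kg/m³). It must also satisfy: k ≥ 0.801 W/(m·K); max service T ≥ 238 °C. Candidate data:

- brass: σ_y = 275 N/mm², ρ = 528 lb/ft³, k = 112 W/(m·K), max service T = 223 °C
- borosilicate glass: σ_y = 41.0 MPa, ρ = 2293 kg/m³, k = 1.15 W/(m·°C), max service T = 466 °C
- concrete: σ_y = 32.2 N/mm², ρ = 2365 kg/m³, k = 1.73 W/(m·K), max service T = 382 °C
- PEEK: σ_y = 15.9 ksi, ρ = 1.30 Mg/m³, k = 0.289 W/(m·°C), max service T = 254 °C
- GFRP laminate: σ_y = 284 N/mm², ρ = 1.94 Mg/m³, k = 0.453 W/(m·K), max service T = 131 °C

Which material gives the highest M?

Screen on constraints: k ≥ 0.801 W/(m·K); max service T ≥ 238 °C. Survivors: borosilicate glass, concrete.
In SI units:
  borosilicate glass: σ_y = 41.00 MPa, ρ = 2293 kg/m³
  concrete: σ_y = 32.20 MPa, ρ = 2365 kg/m³
  borosilicate glass: M = 5.19×10⁻³
  concrete: M = 4.28×10⁻³
The maximum is for borosilicate glass.

borosilicate glass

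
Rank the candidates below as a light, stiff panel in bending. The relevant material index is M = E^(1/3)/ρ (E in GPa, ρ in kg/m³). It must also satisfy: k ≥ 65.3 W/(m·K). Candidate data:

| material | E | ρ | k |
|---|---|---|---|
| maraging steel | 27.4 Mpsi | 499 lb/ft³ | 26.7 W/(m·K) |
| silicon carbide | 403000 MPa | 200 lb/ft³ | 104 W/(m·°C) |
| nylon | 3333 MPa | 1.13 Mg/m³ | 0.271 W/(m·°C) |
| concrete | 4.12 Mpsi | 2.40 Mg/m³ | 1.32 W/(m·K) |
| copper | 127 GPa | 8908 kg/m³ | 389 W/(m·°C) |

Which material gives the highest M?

silicon carbide

Screen on constraints: k ≥ 65.3 W/(m·K). Survivors: silicon carbide, copper.
Convert each candidate to consistent units, then evaluate M:
  silicon carbide: E = 403.0 GPa, ρ = 3204 kg/m³
  copper: E = 127.0 GPa, ρ = 8908 kg/m³
  silicon carbide: M = 2.31×10⁻³
  copper: M = 0.564×10⁻³
Silicon carbide ranks first.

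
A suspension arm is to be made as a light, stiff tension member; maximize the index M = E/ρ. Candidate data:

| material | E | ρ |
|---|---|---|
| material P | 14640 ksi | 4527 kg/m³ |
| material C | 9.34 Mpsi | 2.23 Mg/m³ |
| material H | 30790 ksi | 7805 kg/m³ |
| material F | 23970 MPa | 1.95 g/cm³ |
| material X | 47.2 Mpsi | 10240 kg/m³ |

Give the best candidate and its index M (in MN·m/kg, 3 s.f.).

material X, M = 31.8 MN·m/kg

Convert each candidate to consistent units, then evaluate M:
  material P: E = 100.9 GPa, ρ = 4527 kg/m³
  material C: E = 64.40 GPa, ρ = 2230 kg/m³
  material H: E = 212.3 GPa, ρ = 7805 kg/m³
  material F: E = 23.97 GPa, ρ = 1950 kg/m³
  material X: E = 325.4 GPa, ρ = 10240 kg/m³
  material X: M = 31.8 MN·m/kg
  material C: M = 28.9 MN·m/kg
  material H: M = 27.2 MN·m/kg
  material P: M = 22.3 MN·m/kg
  material F: M = 12.3 MN·m/kg
Highest index: material X.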